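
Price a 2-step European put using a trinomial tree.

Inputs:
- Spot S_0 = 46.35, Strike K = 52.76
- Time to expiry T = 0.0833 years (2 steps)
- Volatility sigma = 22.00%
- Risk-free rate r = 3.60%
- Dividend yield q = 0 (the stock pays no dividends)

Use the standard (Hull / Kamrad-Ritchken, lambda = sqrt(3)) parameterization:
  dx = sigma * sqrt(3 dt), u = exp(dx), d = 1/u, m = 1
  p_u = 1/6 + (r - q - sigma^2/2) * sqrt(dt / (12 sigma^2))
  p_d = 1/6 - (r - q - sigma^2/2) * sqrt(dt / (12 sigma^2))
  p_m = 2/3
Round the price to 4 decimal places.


Answer: Price = V(0,0) = 6.2920

Derivation:
dt = T/N = 0.041650; dx = sigma*sqrt(3*dt) = 0.077766
u = exp(dx) = 1.080870; d = 1/u = 0.925181
p_u = 0.169827, p_m = 0.666667, p_d = 0.163507
Discount per step: exp(-r*dt) = 0.998502
Stock lattice S(k, j) with j the centered position index:
  k=0: S(0,+0) = 46.3500
  k=1: S(1,-1) = 42.8821; S(1,+0) = 46.3500; S(1,+1) = 50.0983
  k=2: S(2,-2) = 39.6737; S(2,-1) = 42.8821; S(2,+0) = 46.3500; S(2,+1) = 50.0983; S(2,+2) = 54.1498
Terminal payoffs V(N, j) = max(K - S_T, 0):
  V(2,-2) = 13.086283; V(2,-1) = 9.877874; V(2,+0) = 6.410000; V(2,+1) = 2.661680; V(2,+2) = 0.000000
Backward induction: V(k, j) = exp(-r*dt) * [p_u * V(k+1, j+1) + p_m * V(k+1, j) + p_d * V(k+1, j-1)]
  V(1,-1) = exp(-r*dt) * [p_u*6.410000 + p_m*9.877874 + p_d*13.086283] = 9.798830
  V(1,+0) = exp(-r*dt) * [p_u*2.661680 + p_m*6.410000 + p_d*9.877874] = 6.330957
  V(1,+1) = exp(-r*dt) * [p_u*0.000000 + p_m*2.661680 + p_d*6.410000] = 2.818302
  V(0,+0) = exp(-r*dt) * [p_u*2.818302 + p_m*6.330957 + p_d*9.798830] = 6.291994


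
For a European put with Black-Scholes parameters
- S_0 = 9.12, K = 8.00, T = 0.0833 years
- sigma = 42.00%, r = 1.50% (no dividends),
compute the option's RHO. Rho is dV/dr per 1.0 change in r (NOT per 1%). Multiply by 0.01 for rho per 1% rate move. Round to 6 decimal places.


d1 = 1.1518365161; d2 = 1.0306172107
phi(d1) = 0.2055014451; exp(-qT) = 1.0000000000; exp(-rT) = 0.9987512803
N(-d2) = 0.1513601810
Rho = -K*T*exp(-rT)*N(-d2) = -8.0000 * 0.0833 * 0.9987512803 * 0.1513601810 = -0.100740

Answer: Rho = -0.100740


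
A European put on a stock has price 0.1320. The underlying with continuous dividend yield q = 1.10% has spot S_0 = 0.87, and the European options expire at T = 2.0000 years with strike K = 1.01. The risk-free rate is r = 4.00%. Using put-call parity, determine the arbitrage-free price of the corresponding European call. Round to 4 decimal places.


Answer: Call price = 0.0507

Derivation:
Put-call parity: C - P = S_0 * exp(-qT) - K * exp(-rT).
S_0 * exp(-qT) = 0.8700 * 0.97824024 = 0.85106900
K * exp(-rT) = 1.0100 * 0.92311635 = 0.93234751
C = P + S*exp(-qT) - K*exp(-rT)
C = 0.1320 + 0.85106900 - 0.93234751 = 0.0507


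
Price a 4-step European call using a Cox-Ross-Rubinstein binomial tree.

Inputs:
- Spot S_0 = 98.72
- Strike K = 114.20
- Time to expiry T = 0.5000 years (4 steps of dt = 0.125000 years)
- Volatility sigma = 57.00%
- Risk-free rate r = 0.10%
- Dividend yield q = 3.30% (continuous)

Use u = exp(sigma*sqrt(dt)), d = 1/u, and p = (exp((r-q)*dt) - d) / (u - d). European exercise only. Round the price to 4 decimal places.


dt = T/N = 0.125000
u = exp(sigma*sqrt(dt)) = 1.223267; d = 1/u = 0.817483
p = (exp((r-q)*dt) - d) / (u - d) = 0.439951
Discount per step: exp(-r*dt) = 0.999875
Stock lattice S(k, i) with i counting down-moves:
  k=0: S(0,0) = 98.7200
  k=1: S(1,0) = 120.7610; S(1,1) = 80.7019
  k=2: S(2,0) = 147.7229; S(2,1) = 98.7200; S(2,2) = 65.9724
  k=3: S(3,0) = 180.7046; S(3,1) = 120.7610; S(3,2) = 80.7019; S(3,3) = 53.9313
  k=4: S(4,0) = 221.0501; S(4,1) = 147.7229; S(4,2) = 98.7200; S(4,3) = 65.9724; S(4,4) = 44.0879
Terminal payoffs V(N, i) = max(S_T - K, 0):
  V(4,0) = 106.850082; V(4,1) = 33.522930; V(4,2) = 0.000000; V(4,3) = 0.000000; V(4,4) = 0.000000
Backward induction: V(k, i) = exp(-r*dt) * [p * V(k+1, i) + (1-p) * V(k+1, i+1)].
  V(3,0) = exp(-r*dt) * [p*106.850082 + (1-p)*33.522930] = 65.775040
  V(3,1) = exp(-r*dt) * [p*33.522930 + (1-p)*0.000000] = 14.746593
  V(3,2) = exp(-r*dt) * [p*0.000000 + (1-p)*0.000000] = 0.000000
  V(3,3) = exp(-r*dt) * [p*0.000000 + (1-p)*0.000000] = 0.000000
  V(2,0) = exp(-r*dt) * [p*65.775040 + (1-p)*14.746593] = 37.191945
  V(2,1) = exp(-r*dt) * [p*14.746593 + (1-p)*0.000000] = 6.486963
  V(2,2) = exp(-r*dt) * [p*0.000000 + (1-p)*0.000000] = 0.000000
  V(1,0) = exp(-r*dt) * [p*37.191945 + (1-p)*6.486963] = 19.993142
  V(1,1) = exp(-r*dt) * [p*6.486963 + (1-p)*0.000000] = 2.853587
  V(0,0) = exp(-r*dt) * [p*19.993142 + (1-p)*2.853587] = 10.392847

Answer: Price = V(0,0) = 10.3928


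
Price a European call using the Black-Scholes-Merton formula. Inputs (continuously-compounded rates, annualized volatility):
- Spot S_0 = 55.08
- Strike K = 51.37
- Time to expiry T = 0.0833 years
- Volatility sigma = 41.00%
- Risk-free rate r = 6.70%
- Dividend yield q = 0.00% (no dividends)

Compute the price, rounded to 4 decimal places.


d1 = (ln(S/K) + (r - q + 0.5*sigma^2) * T) / (sigma * sqrt(T)) = 0.69561917
d2 = d1 - sigma * sqrt(T) = 0.57728604
exp(-rT) = 0.99443445; exp(-qT) = 1.00000000
C = S_0 * exp(-qT) * N(d1) - K * exp(-rT) * N(d2)
N(d1) = 0.75666632; N(d2) = 0.71812688
C = 55.0800 * 1.00000000 * 0.75666632 - 51.3700 * 0.99443445 * 0.71812688 = 4.9923

Answer: Price = 4.9923


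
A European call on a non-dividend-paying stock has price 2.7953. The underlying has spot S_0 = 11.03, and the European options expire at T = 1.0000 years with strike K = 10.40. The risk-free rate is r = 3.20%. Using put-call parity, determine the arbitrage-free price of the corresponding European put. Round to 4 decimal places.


Answer: Put price = 1.8378

Derivation:
Put-call parity: C - P = S_0 * exp(-qT) - K * exp(-rT).
S_0 * exp(-qT) = 11.0300 * 1.00000000 = 11.03000000
K * exp(-rT) = 10.4000 * 0.96850658 = 10.07246845
P = C - S*exp(-qT) + K*exp(-rT)
P = 2.7953 - 11.03000000 + 10.07246845 = 1.8378


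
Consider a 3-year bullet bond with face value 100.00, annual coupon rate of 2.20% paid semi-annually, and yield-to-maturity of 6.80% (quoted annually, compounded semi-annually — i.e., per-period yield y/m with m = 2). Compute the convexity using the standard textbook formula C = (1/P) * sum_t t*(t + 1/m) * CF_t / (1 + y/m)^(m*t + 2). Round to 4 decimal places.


Coupon per period c = face * coupon_rate / m = 1.100000
Periods per year m = 2; per-period yield y/m = 0.034000
Number of cashflows N = 6
Cashflows (t years, CF_t, discount factor 1/(1+y/m)^(m*t), PV):
  t = 0.5000: CF_t = 1.100000, DF = 0.967118, PV = 1.063830
  t = 1.0000: CF_t = 1.100000, DF = 0.935317, PV = 1.028849
  t = 1.5000: CF_t = 1.100000, DF = 0.904562, PV = 0.995018
  t = 2.0000: CF_t = 1.100000, DF = 0.874818, PV = 0.962300
  t = 2.5000: CF_t = 1.100000, DF = 0.846052, PV = 0.930658
  t = 3.0000: CF_t = 101.100000, DF = 0.818233, PV = 82.723314
Price P = sum_t PV_t = 87.703969
Convexity numerator sum_t t*(t + 1/m) * CF_t / (1+y/m)^(m*t + 2):
  t = 0.5000: term = 0.497509
  t = 1.0000: term = 1.443450
  t = 1.5000: term = 2.791973
  t = 2.0000: term = 4.500279
  t = 2.5000: term = 6.528451
  t = 3.0000: term = 812.411654
Convexity = (1/P) * sum = 828.173317 / 87.703969 = 9.442826

Answer: Convexity = 9.4428


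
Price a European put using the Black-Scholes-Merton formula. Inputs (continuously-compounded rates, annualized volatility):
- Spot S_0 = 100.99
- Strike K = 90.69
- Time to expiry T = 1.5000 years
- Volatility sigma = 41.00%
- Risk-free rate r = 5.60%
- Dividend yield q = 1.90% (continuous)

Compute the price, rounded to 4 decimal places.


d1 = (ln(S/K) + (r - q + 0.5*sigma^2) * T) / (sigma * sqrt(T)) = 0.57582805
d2 = d1 - sigma * sqrt(T) = 0.07368265
exp(-rT) = 0.91943126; exp(-qT) = 0.97190229
P = K * exp(-rT) * N(-d2) - S_0 * exp(-qT) * N(-d1)
N(-d1) = 0.28236571; N(-d2) = 0.47063145
P = 90.6900 * 0.91943126 * 0.47063145 - 100.9900 * 0.97190229 * 0.28236571 = 11.5279

Answer: Price = 11.5279


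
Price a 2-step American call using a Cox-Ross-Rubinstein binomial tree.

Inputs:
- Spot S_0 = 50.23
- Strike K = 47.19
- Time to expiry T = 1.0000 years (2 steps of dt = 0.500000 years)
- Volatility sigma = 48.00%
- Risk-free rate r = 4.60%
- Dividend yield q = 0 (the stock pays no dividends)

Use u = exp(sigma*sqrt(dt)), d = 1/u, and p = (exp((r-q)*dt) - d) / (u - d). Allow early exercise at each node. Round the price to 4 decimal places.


Answer: Price = V(0,0) = 11.4440

Derivation:
dt = T/N = 0.500000
u = exp(sigma*sqrt(dt)) = 1.404121; d = 1/u = 0.712189
p = (exp((r-q)*dt) - d) / (u - d) = 0.449578
Discount per step: exp(-r*dt) = 0.977262
Stock lattice S(k, i) with i counting down-moves:
  k=0: S(0,0) = 50.2300
  k=1: S(1,0) = 70.5290; S(1,1) = 35.7733
  k=2: S(2,0) = 99.0312; S(2,1) = 50.2300; S(2,2) = 25.4774
Terminal payoffs V(N, i) = max(S_T - K, 0):
  V(2,0) = 51.841202; V(2,1) = 3.040000; V(2,2) = 0.000000
Backward induction: V(k, i) = exp(-r*dt) * [p * V(k+1, i) + (1-p) * V(k+1, i+1)]; then take max(V_cont, immediate exercise) for American.
  V(1,0) = exp(-r*dt) * [p*51.841202 + (1-p)*3.040000] = 24.411965; exercise = 23.338982; V(1,0) = max -> 24.411965
  V(1,1) = exp(-r*dt) * [p*3.040000 + (1-p)*0.000000] = 1.335641; exercise = 0.000000; V(1,1) = max -> 1.335641
  V(0,0) = exp(-r*dt) * [p*24.411965 + (1-p)*1.335641] = 11.443987; exercise = 3.040000; V(0,0) = max -> 11.443987


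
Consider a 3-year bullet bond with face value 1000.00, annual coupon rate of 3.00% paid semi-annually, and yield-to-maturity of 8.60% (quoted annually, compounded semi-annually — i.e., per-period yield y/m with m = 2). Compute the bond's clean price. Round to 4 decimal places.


Coupon per period c = face * coupon_rate / m = 15.000000
Periods per year m = 2; per-period yield y/m = 0.043000
Number of cashflows N = 6
Cashflows (t years, CF_t, discount factor 1/(1+y/m)^(m*t), PV):
  t = 0.5000: CF_t = 15.000000, DF = 0.958773, PV = 14.381592
  t = 1.0000: CF_t = 15.000000, DF = 0.919245, PV = 13.788678
  t = 1.5000: CF_t = 15.000000, DF = 0.881347, PV = 13.220209
  t = 2.0000: CF_t = 15.000000, DF = 0.845012, PV = 12.675177
  t = 2.5000: CF_t = 15.000000, DF = 0.810174, PV = 12.152614
  t = 3.0000: CF_t = 1015.000000, DF = 0.776773, PV = 788.424646
Price P = sum_t PV_t = 854.642916

Answer: Price = 854.6429


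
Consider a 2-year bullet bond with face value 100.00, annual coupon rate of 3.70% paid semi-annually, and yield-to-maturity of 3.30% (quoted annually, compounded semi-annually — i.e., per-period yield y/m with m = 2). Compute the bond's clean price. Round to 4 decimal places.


Coupon per period c = face * coupon_rate / m = 1.850000
Periods per year m = 2; per-period yield y/m = 0.016500
Number of cashflows N = 4
Cashflows (t years, CF_t, discount factor 1/(1+y/m)^(m*t), PV):
  t = 0.5000: CF_t = 1.850000, DF = 0.983768, PV = 1.819970
  t = 1.0000: CF_t = 1.850000, DF = 0.967799, PV = 1.790428
  t = 1.5000: CF_t = 1.850000, DF = 0.952090, PV = 1.761366
  t = 2.0000: CF_t = 101.850000, DF = 0.936635, PV = 95.396294
Price P = sum_t PV_t = 100.768058

Answer: Price = 100.7681


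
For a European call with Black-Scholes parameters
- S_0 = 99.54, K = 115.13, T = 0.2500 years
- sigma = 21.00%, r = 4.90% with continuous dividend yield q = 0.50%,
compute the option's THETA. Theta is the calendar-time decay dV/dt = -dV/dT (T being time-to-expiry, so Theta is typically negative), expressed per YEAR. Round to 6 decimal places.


Answer: Theta = -4.369968

Derivation:
d1 = -1.2284747739; d2 = -1.3334747739
phi(d1) = 0.1875867886; exp(-qT) = 0.9987507809; exp(-rT) = 0.9878247258
Theta = -S*exp(-qT)*phi(d1)*sigma/(2*sqrt(T)) - r*K*exp(-rT)*N(d2) + q*S*exp(-qT)*N(d1)
N(d1) = 0.1096343967; N(d2) = 0.0911880242; sqrt(T) = 0.5000000000
Term 1 = -99.5400 * 0.9987507809 * 0.1875867886 * 0.2100 / (2 * 0.5000000000) = -3.9163032368
Term 2 = -0.0490 * 115.1300 * 0.9878247258 * 0.0911880242 = -0.5081621140
Term 3 = 0.0050 * 99.5400 * 0.9987507809 * 0.1096343967 = 0.0544968755
Theta = -3.9163032368 + (-0.5081621140) + (0.0544968755) = -4.369968


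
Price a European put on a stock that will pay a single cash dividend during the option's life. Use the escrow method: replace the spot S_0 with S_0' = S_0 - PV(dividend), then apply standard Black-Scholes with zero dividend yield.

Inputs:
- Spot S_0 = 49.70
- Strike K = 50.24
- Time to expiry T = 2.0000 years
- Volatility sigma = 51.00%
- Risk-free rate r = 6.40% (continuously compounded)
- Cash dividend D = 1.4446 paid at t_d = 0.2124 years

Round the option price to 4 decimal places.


PV(D) = D * exp(-r * t_d) = 1.4446 * 0.98649838 = 1.42509555
S_0' = S_0 - PV(D) = 49.7000 - 1.42509555 = 48.27490445
d1 = (ln(S_0'/K) + (r + sigma^2/2)*T) / (sigma*sqrt(T)) = 0.48277414
d2 = d1 - sigma*sqrt(T) = -0.23847478
exp(-rT) = 0.87985338
N(-d1) = 0.31462806; N(-d2) = 0.59424356
P = K * exp(-rT) * N(-d2) - S_0' * N(-d1) = 50.2400 * 0.87985338 * 0.59424356 - 48.27490445 * 0.31462806 = 11.0792

Answer: Price = 11.0792


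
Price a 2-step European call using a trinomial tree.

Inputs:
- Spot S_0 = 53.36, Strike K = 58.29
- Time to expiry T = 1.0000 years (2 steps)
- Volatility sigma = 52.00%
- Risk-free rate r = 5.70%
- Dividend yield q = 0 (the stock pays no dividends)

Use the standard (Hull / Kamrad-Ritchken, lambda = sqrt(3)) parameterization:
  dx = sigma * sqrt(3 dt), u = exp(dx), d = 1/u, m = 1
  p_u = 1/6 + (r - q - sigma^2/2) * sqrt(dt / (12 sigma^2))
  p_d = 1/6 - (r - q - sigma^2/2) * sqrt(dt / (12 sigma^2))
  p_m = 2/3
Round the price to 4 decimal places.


dt = T/N = 0.500000; dx = sigma*sqrt(3*dt) = 0.636867
u = exp(dx) = 1.890549; d = 1/u = 0.528947
p_u = 0.135970, p_m = 0.666667, p_d = 0.197364
Discount per step: exp(-r*dt) = 0.971902
Stock lattice S(k, j) with j the centered position index:
  k=0: S(0,+0) = 53.3600
  k=1: S(1,-1) = 28.2246; S(1,+0) = 53.3600; S(1,+1) = 100.8797
  k=2: S(2,-2) = 14.9293; S(2,-1) = 28.2246; S(2,+0) = 53.3600; S(2,+1) = 100.8797; S(2,+2) = 190.7180
Terminal payoffs V(N, j) = max(S_T - K, 0):
  V(2,-2) = 0.000000; V(2,-1) = 0.000000; V(2,+0) = 0.000000; V(2,+1) = 42.589702; V(2,+2) = 132.428033
Backward induction: V(k, j) = exp(-r*dt) * [p_u * V(k+1, j+1) + p_m * V(k+1, j) + p_d * V(k+1, j-1)]
  V(1,-1) = exp(-r*dt) * [p_u*0.000000 + p_m*0.000000 + p_d*0.000000] = 0.000000
  V(1,+0) = exp(-r*dt) * [p_u*42.589702 + p_m*0.000000 + p_d*0.000000] = 5.628191
  V(1,+1) = exp(-r*dt) * [p_u*132.428033 + p_m*42.589702 + p_d*0.000000] = 45.095598
  V(0,+0) = exp(-r*dt) * [p_u*45.095598 + p_m*5.628191 + p_d*0.000000] = 9.606044

Answer: Price = V(0,0) = 9.6060


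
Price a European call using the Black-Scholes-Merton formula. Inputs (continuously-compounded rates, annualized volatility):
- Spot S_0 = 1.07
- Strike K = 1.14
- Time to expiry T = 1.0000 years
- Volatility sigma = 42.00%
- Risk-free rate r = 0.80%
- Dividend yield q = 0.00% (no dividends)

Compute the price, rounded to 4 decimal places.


d1 = (ln(S/K) + (r - q + 0.5*sigma^2) * T) / (sigma * sqrt(T)) = 0.07816759
d2 = d1 - sigma * sqrt(T) = -0.34183241
exp(-rT) = 0.99203191; exp(-qT) = 1.00000000
C = S_0 * exp(-qT) * N(d1) - K * exp(-rT) * N(d2)
N(d1) = 0.53115263; N(d2) = 0.36623851
C = 1.0700 * 1.00000000 * 0.53115263 - 1.1400 * 0.99203191 * 0.36623851 = 0.1541

Answer: Price = 0.1541


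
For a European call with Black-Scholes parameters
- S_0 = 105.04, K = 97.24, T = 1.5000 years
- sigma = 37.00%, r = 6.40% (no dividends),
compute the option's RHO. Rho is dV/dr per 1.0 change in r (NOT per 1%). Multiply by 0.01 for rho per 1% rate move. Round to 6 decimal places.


d1 = 0.6086961721; d2 = 0.1555405697
phi(d1) = 0.3314779299; exp(-qT) = 1.0000000000; exp(-rT) = 0.9084640161
N(d2) = 0.5618024134
Rho = K*T*exp(-rT)*N(d2) = 97.2400 * 1.5000 * 0.9084640161 * 0.5618024134 = 74.443630

Answer: Rho = 74.443630


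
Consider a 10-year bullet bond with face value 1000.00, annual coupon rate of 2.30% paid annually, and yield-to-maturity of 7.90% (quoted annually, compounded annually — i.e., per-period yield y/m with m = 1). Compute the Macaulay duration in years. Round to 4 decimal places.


Answer: Macaulay duration = 8.7246 years

Derivation:
Coupon per period c = face * coupon_rate / m = 23.000000
Periods per year m = 1; per-period yield y/m = 0.079000
Number of cashflows N = 10
Cashflows (t years, CF_t, discount factor 1/(1+y/m)^(m*t), PV):
  t = 1.0000: CF_t = 23.000000, DF = 0.926784, PV = 21.316033
  t = 2.0000: CF_t = 23.000000, DF = 0.858929, PV = 19.755360
  t = 3.0000: CF_t = 23.000000, DF = 0.796041, PV = 18.308953
  t = 4.0000: CF_t = 23.000000, DF = 0.737758, PV = 16.968445
  t = 5.0000: CF_t = 23.000000, DF = 0.683743, PV = 15.726085
  t = 6.0000: CF_t = 23.000000, DF = 0.633682, PV = 14.574685
  t = 7.0000: CF_t = 23.000000, DF = 0.587286, PV = 13.507585
  t = 8.0000: CF_t = 23.000000, DF = 0.544288, PV = 12.518615
  t = 9.0000: CF_t = 23.000000, DF = 0.504437, PV = 11.602053
  t = 10.0000: CF_t = 1023.000000, DF = 0.467504, PV = 478.256837
Price P = sum_t PV_t = 622.534650
Macaulay numerator sum_t t * PV_t:
  t * PV_t at t = 1.0000: 21.316033
  t * PV_t at t = 2.0000: 39.510720
  t * PV_t at t = 3.0000: 54.926858
  t * PV_t at t = 4.0000: 67.873782
  t * PV_t at t = 5.0000: 78.630424
  t * PV_t at t = 6.0000: 87.448108
  t * PV_t at t = 7.0000: 94.553098
  t * PV_t at t = 8.0000: 100.148919
  t * PV_t at t = 9.0000: 104.418474
  t * PV_t at t = 10.0000: 4782.568366
Macaulay duration D = (sum_t t * PV_t) / P = 5431.394782 / 622.534650 = 8.724647


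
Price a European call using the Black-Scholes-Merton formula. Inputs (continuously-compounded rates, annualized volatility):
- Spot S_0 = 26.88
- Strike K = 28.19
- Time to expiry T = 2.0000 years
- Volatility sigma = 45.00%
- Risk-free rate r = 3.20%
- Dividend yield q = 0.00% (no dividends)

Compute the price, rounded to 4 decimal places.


d1 = (ln(S/K) + (r - q + 0.5*sigma^2) * T) / (sigma * sqrt(T)) = 0.34399207
d2 = d1 - sigma * sqrt(T) = -0.29240404
exp(-rT) = 0.93800500; exp(-qT) = 1.00000000
C = S_0 * exp(-qT) * N(d1) - K * exp(-rT) * N(d2)
N(d1) = 0.63457387; N(d2) = 0.38498886
C = 26.8800 * 1.00000000 * 0.63457387 - 28.1900 * 0.93800500 * 0.38498886 = 6.8773

Answer: Price = 6.8773


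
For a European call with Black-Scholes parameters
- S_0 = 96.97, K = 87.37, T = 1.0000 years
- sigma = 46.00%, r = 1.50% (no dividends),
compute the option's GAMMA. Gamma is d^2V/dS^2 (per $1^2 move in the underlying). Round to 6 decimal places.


d1 = 0.4892384304; d2 = 0.0292384304
phi(d1) = 0.3539443243; exp(-qT) = 1.0000000000; exp(-rT) = 0.9851119396
Gamma = exp(-qT) * phi(d1) / (S * sigma * sqrt(T)) = 1.0000000000 * 0.3539443243 / (96.9700 * 0.4600 * 1.0000000000) = 0.007935

Answer: Gamma = 0.007935


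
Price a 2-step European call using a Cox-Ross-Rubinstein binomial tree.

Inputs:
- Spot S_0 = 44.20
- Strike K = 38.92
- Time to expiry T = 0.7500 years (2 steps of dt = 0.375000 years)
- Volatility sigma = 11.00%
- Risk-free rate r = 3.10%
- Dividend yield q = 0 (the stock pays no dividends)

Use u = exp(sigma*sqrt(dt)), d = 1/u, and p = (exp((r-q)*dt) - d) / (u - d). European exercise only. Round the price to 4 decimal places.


Answer: Price = V(0,0) = 6.2271

Derivation:
dt = T/N = 0.375000
u = exp(sigma*sqrt(dt)) = 1.069682; d = 1/u = 0.934858
p = (exp((r-q)*dt) - d) / (u - d) = 0.569893
Discount per step: exp(-r*dt) = 0.988442
Stock lattice S(k, i) with i counting down-moves:
  k=0: S(0,0) = 44.2000
  k=1: S(1,0) = 47.2799; S(1,1) = 41.3207
  k=2: S(2,0) = 50.5745; S(2,1) = 44.2000; S(2,2) = 38.6290
Terminal payoffs V(N, i) = max(S_T - K, 0):
  V(2,0) = 11.654461; V(2,1) = 5.280000; V(2,2) = 0.000000
Backward induction: V(k, i) = exp(-r*dt) * [p * V(k+1, i) + (1-p) * V(k+1, i+1)].
  V(1,0) = exp(-r*dt) * [p*11.654461 + (1-p)*5.280000] = 8.809749
  V(1,1) = exp(-r*dt) * [p*5.280000 + (1-p)*0.000000] = 2.974257
  V(0,0) = exp(-r*dt) * [p*8.809749 + (1-p)*2.974257] = 6.227050


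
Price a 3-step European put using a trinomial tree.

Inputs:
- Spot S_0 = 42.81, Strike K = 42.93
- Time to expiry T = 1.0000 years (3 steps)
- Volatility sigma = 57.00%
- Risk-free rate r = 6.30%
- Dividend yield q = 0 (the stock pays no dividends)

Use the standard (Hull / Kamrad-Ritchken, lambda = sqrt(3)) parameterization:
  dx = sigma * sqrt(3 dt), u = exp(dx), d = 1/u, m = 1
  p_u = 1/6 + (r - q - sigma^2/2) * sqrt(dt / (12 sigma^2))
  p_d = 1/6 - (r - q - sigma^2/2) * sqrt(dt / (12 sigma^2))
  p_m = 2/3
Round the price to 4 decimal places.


dt = T/N = 0.333333; dx = sigma*sqrt(3*dt) = 0.570000
u = exp(dx) = 1.768267; d = 1/u = 0.565525
p_u = 0.137588, p_m = 0.666667, p_d = 0.195746
Discount per step: exp(-r*dt) = 0.979219
Stock lattice S(k, j) with j the centered position index:
  k=0: S(0,+0) = 42.8100
  k=1: S(1,-1) = 24.2101; S(1,+0) = 42.8100; S(1,+1) = 75.6995
  k=2: S(2,-2) = 13.6915; S(2,-1) = 24.2101; S(2,+0) = 42.8100; S(2,+1) = 75.6995; S(2,+2) = 133.8570
  k=3: S(3,-3) = 7.7429; S(3,-2) = 13.6915; S(3,-1) = 24.2101; S(3,+0) = 42.8100; S(3,+1) = 75.6995; S(3,+2) = 133.8570; S(3,+3) = 236.6948
Terminal payoffs V(N, j) = max(K - S_T, 0):
  V(3,-3) = 35.187135; V(3,-2) = 29.238548; V(3,-1) = 18.719856; V(3,+0) = 0.120000; V(3,+1) = 0.000000; V(3,+2) = 0.000000; V(3,+3) = 0.000000
Backward induction: V(k, j) = exp(-r*dt) * [p_u * V(k+1, j+1) + p_m * V(k+1, j) + p_d * V(k+1, j-1)]
  V(2,-2) = exp(-r*dt) * [p_u*18.719856 + p_m*29.238548 + p_d*35.187135] = 28.353985
  V(2,-1) = exp(-r*dt) * [p_u*0.120000 + p_m*18.719856 + p_d*29.238548] = 17.841107
  V(2,+0) = exp(-r*dt) * [p_u*0.000000 + p_m*0.120000 + p_d*18.719856] = 3.666519
  V(2,+1) = exp(-r*dt) * [p_u*0.000000 + p_m*0.000000 + p_d*0.120000] = 0.023001
  V(2,+2) = exp(-r*dt) * [p_u*0.000000 + p_m*0.000000 + p_d*0.000000] = 0.000000
  V(1,-1) = exp(-r*dt) * [p_u*3.666519 + p_m*17.841107 + p_d*28.353985] = 17.575715
  V(1,+0) = exp(-r*dt) * [p_u*0.023001 + p_m*3.666519 + p_d*17.841107] = 5.816393
  V(1,+1) = exp(-r*dt) * [p_u*0.000000 + p_m*0.023001 + p_d*3.666519] = 0.717806
  V(0,+0) = exp(-r*dt) * [p_u*0.717806 + p_m*5.816393 + p_d*17.575715] = 7.262599

Answer: Price = V(0,0) = 7.2626


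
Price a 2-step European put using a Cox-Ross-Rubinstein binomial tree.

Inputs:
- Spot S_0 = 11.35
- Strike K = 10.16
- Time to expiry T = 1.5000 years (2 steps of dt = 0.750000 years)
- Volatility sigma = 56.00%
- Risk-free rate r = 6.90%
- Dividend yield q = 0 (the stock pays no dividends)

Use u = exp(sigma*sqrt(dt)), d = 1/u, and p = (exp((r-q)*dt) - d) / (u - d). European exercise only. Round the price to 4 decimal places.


Answer: Price = V(0,0) = 1.6934

Derivation:
dt = T/N = 0.750000
u = exp(sigma*sqrt(dt)) = 1.624133; d = 1/u = 0.615713
p = (exp((r-q)*dt) - d) / (u - d) = 0.433747
Discount per step: exp(-r*dt) = 0.949566
Stock lattice S(k, i) with i counting down-moves:
  k=0: S(0,0) = 11.3500
  k=1: S(1,0) = 18.4339; S(1,1) = 6.9883
  k=2: S(2,0) = 29.9391; S(2,1) = 11.3500; S(2,2) = 4.3028
Terminal payoffs V(N, i) = max(K - S_T, 0):
  V(2,0) = 0.000000; V(2,1) = 0.000000; V(2,2) = 5.857186
Backward induction: V(k, i) = exp(-r*dt) * [p * V(k+1, i) + (1-p) * V(k+1, i+1)].
  V(1,0) = exp(-r*dt) * [p*0.000000 + (1-p)*0.000000] = 0.000000
  V(1,1) = exp(-r*dt) * [p*0.000000 + (1-p)*5.857186] = 3.149377
  V(0,0) = exp(-r*dt) * [p*0.000000 + (1-p)*3.149377] = 1.693403


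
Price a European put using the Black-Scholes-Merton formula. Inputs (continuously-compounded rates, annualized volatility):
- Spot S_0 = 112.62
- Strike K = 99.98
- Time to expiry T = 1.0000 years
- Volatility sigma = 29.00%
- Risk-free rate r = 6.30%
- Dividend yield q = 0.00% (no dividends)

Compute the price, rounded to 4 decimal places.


Answer: Price = 4.7789

Derivation:
d1 = (ln(S/K) + (r - q + 0.5*sigma^2) * T) / (sigma * sqrt(T)) = 0.77275570
d2 = d1 - sigma * sqrt(T) = 0.48275570
exp(-rT) = 0.93894347; exp(-qT) = 1.00000000
P = K * exp(-rT) * N(-d2) - S_0 * exp(-qT) * N(-d1)
N(-d1) = 0.21983349; N(-d2) = 0.31463460
P = 99.9800 * 0.93894347 * 0.31463460 - 112.6200 * 1.00000000 * 0.21983349 = 4.7789


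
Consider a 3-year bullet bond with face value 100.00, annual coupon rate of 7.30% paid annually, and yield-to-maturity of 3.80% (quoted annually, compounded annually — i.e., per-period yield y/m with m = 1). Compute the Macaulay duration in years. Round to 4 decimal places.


Coupon per period c = face * coupon_rate / m = 7.300000
Periods per year m = 1; per-period yield y/m = 0.038000
Number of cashflows N = 3
Cashflows (t years, CF_t, discount factor 1/(1+y/m)^(m*t), PV):
  t = 1.0000: CF_t = 7.300000, DF = 0.963391, PV = 7.032755
  t = 2.0000: CF_t = 7.300000, DF = 0.928122, PV = 6.775294
  t = 3.0000: CF_t = 107.300000, DF = 0.894145, PV = 95.941756
Price P = sum_t PV_t = 109.749805
Macaulay numerator sum_t t * PV_t:
  t * PV_t at t = 1.0000: 7.032755
  t * PV_t at t = 2.0000: 13.550588
  t * PV_t at t = 3.0000: 287.825267
Macaulay duration D = (sum_t t * PV_t) / P = 308.408611 / 109.749805 = 2.810106

Answer: Macaulay duration = 2.8101 years


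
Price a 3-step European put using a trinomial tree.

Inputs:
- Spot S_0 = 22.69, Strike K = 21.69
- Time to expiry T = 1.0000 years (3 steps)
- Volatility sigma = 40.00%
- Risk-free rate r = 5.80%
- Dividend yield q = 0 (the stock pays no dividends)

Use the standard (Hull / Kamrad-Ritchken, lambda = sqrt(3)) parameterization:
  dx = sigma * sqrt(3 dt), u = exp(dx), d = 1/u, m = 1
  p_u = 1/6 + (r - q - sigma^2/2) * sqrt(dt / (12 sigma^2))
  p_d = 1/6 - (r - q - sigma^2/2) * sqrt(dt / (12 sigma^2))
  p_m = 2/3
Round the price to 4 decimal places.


dt = T/N = 0.333333; dx = sigma*sqrt(3*dt) = 0.400000
u = exp(dx) = 1.491825; d = 1/u = 0.670320
p_u = 0.157500, p_m = 0.666667, p_d = 0.175833
Discount per step: exp(-r*dt) = 0.980852
Stock lattice S(k, j) with j the centered position index:
  k=0: S(0,+0) = 22.6900
  k=1: S(1,-1) = 15.2096; S(1,+0) = 22.6900; S(1,+1) = 33.8495
  k=2: S(2,-2) = 10.1953; S(2,-1) = 15.2096; S(2,+0) = 22.6900; S(2,+1) = 33.8495; S(2,+2) = 50.4975
  k=3: S(3,-3) = 6.8341; S(3,-2) = 10.1953; S(3,-1) = 15.2096; S(3,+0) = 22.6900; S(3,+1) = 33.8495; S(3,+2) = 50.4975; S(3,+3) = 75.3335
Terminal payoffs V(N, j) = max(K - S_T, 0):
  V(3,-3) = 14.855903; V(3,-2) = 11.494726; V(3,-1) = 6.480438; V(3,+0) = 0.000000; V(3,+1) = 0.000000; V(3,+2) = 0.000000; V(3,+3) = 0.000000
Backward induction: V(k, j) = exp(-r*dt) * [p_u * V(k+1, j+1) + p_m * V(k+1, j) + p_d * V(k+1, j-1)]
  V(2,-2) = exp(-r*dt) * [p_u*6.480438 + p_m*11.494726 + p_d*14.855903] = 11.079691
  V(2,-1) = exp(-r*dt) * [p_u*0.000000 + p_m*6.480438 + p_d*11.494726] = 6.220024
  V(2,+0) = exp(-r*dt) * [p_u*0.000000 + p_m*0.000000 + p_d*6.480438] = 1.117659
  V(2,+1) = exp(-r*dt) * [p_u*0.000000 + p_m*0.000000 + p_d*0.000000] = 0.000000
  V(2,+2) = exp(-r*dt) * [p_u*0.000000 + p_m*0.000000 + p_d*0.000000] = 0.000000
  V(1,-1) = exp(-r*dt) * [p_u*1.117659 + p_m*6.220024 + p_d*11.079691] = 6.150820
  V(1,+0) = exp(-r*dt) * [p_u*0.000000 + p_m*1.117659 + p_d*6.220024] = 1.803585
  V(1,+1) = exp(-r*dt) * [p_u*0.000000 + p_m*0.000000 + p_d*1.117659] = 0.192759
  V(0,+0) = exp(-r*dt) * [p_u*0.192759 + p_m*1.803585 + p_d*6.150820] = 2.269956

Answer: Price = V(0,0) = 2.2700


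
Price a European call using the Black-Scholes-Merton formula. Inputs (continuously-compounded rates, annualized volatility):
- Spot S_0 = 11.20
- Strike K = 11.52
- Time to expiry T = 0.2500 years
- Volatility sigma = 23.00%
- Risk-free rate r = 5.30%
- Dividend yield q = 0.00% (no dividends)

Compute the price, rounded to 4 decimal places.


d1 = (ln(S/K) + (r - q + 0.5*sigma^2) * T) / (sigma * sqrt(T)) = -0.07224676
d2 = d1 - sigma * sqrt(T) = -0.18724676
exp(-rT) = 0.98683739; exp(-qT) = 1.00000000
C = S_0 * exp(-qT) * N(d1) - K * exp(-rT) * N(d2)
N(d1) = 0.47120277; N(d2) = 0.42573358
C = 11.2000 * 1.00000000 * 0.47120277 - 11.5200 * 0.98683739 * 0.42573358 = 0.4376

Answer: Price = 0.4376


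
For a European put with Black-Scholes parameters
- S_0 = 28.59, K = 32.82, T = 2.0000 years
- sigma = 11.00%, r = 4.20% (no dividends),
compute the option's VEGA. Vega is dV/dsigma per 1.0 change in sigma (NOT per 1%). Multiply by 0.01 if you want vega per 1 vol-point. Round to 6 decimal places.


d1 = -0.2692217745; d2 = -0.4247852664
phi(d1) = 0.3847433789; exp(-qT) = 1.0000000000; exp(-rT) = 0.9194312561
Vega = S * exp(-qT) * phi(d1) * sqrt(T) = 28.5900 * 1.0000000000 * 0.3847433789 * 1.4142135624 = 15.556085

Answer: Vega = 15.556085


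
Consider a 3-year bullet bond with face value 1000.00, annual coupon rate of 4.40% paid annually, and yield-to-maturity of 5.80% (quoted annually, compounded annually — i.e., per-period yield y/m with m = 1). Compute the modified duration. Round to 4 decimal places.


Answer: Modified duration = 2.7153

Derivation:
Coupon per period c = face * coupon_rate / m = 44.000000
Periods per year m = 1; per-period yield y/m = 0.058000
Number of cashflows N = 3
Cashflows (t years, CF_t, discount factor 1/(1+y/m)^(m*t), PV):
  t = 1.0000: CF_t = 44.000000, DF = 0.945180, PV = 41.587902
  t = 2.0000: CF_t = 44.000000, DF = 0.893364, PV = 39.308036
  t = 3.0000: CF_t = 1044.000000, DF = 0.844390, PV = 881.542989
Price P = sum_t PV_t = 962.438926
First compute Macaulay numerator sum_t t * PV_t:
  t * PV_t at t = 1.0000: 41.587902
  t * PV_t at t = 2.0000: 78.616071
  t * PV_t at t = 3.0000: 2644.628966
Macaulay duration D = 2764.832939 / 962.438926 = 2.872736
Modified duration = D / (1 + y/m) = 2.872736 / (1 + 0.058000) = 2.715251


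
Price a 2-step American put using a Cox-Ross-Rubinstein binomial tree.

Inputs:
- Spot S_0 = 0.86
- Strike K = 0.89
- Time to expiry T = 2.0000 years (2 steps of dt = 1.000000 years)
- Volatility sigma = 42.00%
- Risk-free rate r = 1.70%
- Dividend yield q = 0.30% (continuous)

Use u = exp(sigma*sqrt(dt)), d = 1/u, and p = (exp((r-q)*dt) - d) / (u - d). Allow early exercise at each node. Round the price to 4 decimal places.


dt = T/N = 1.000000
u = exp(sigma*sqrt(dt)) = 1.521962; d = 1/u = 0.657047
p = (exp((r-q)*dt) - d) / (u - d) = 0.412817
Discount per step: exp(-r*dt) = 0.983144
Stock lattice S(k, i) with i counting down-moves:
  k=0: S(0,0) = 0.8600
  k=1: S(1,0) = 1.3089; S(1,1) = 0.5651
  k=2: S(2,0) = 1.9921; S(2,1) = 0.8600; S(2,2) = 0.3713
Terminal payoffs V(N, i) = max(K - S_T, 0):
  V(2,0) = 0.000000; V(2,1) = 0.030000; V(2,2) = 0.518729
Backward induction: V(k, i) = exp(-r*dt) * [p * V(k+1, i) + (1-p) * V(k+1, i+1)]; then take max(V_cont, immediate exercise) for American.
  V(1,0) = exp(-r*dt) * [p*0.000000 + (1-p)*0.030000] = 0.017319; exercise = 0.000000; V(1,0) = max -> 0.017319
  V(1,1) = exp(-r*dt) * [p*0.030000 + (1-p)*0.518729] = 0.311630; exercise = 0.324940; V(1,1) = max -> 0.324940
  V(0,0) = exp(-r*dt) * [p*0.017319 + (1-p)*0.324940] = 0.194612; exercise = 0.030000; V(0,0) = max -> 0.194612

Answer: Price = V(0,0) = 0.1946


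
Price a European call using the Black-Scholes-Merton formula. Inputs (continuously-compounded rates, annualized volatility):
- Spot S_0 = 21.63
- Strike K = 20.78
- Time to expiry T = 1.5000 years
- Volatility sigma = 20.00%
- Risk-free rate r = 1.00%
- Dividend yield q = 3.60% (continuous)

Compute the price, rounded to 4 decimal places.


Answer: Price = 2.0077

Derivation:
d1 = (ln(S/K) + (r - q + 0.5*sigma^2) * T) / (sigma * sqrt(T)) = 0.12692543
d2 = d1 - sigma * sqrt(T) = -0.11802354
exp(-rT) = 0.98511194; exp(-qT) = 0.94743211
C = S_0 * exp(-qT) * N(d1) - K * exp(-rT) * N(d2)
N(d1) = 0.55050029; N(d2) = 0.45302450
C = 21.6300 * 0.94743211 * 0.55050029 - 20.7800 * 0.98511194 * 0.45302450 = 2.0077


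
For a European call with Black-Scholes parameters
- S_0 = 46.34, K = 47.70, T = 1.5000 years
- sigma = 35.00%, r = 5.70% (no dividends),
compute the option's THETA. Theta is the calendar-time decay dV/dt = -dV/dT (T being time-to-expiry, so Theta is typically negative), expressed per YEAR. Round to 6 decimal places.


Answer: Theta = -3.653938

Derivation:
d1 = 0.3463091424; d2 = -0.0823515626
phi(d1) = 0.3757228365; exp(-qT) = 1.0000000000; exp(-rT) = 0.9180531431
Theta = -S*exp(-qT)*phi(d1)*sigma/(2*sqrt(T)) - r*K*exp(-rT)*N(d2) + q*S*exp(-qT)*N(d1)
N(d1) = 0.6354448007; N(d2) = 0.4671835763; sqrt(T) = 1.2247448714
Term 1 = -46.3400 * 1.0000000000 * 0.3757228365 * 0.3500 / (2 * 1.2247448714) = -2.4878033081
Term 2 = -0.0570 * 47.7000 * 0.9180531431 * 0.4671835763 = -1.1661344444
Term 3 = 0 (no dividend yield, q = 0)
Theta = -2.4878033081 + (-1.1661344444) + (0.0000000000) = -3.653938


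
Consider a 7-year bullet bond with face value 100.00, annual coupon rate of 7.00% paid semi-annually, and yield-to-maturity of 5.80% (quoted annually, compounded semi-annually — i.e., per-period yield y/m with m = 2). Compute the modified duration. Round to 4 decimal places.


Answer: Modified duration = 5.5419

Derivation:
Coupon per period c = face * coupon_rate / m = 3.500000
Periods per year m = 2; per-period yield y/m = 0.029000
Number of cashflows N = 14
Cashflows (t years, CF_t, discount factor 1/(1+y/m)^(m*t), PV):
  t = 0.5000: CF_t = 3.500000, DF = 0.971817, PV = 3.401361
  t = 1.0000: CF_t = 3.500000, DF = 0.944429, PV = 3.305501
  t = 1.5000: CF_t = 3.500000, DF = 0.917812, PV = 3.212343
  t = 2.0000: CF_t = 3.500000, DF = 0.891946, PV = 3.121811
  t = 2.5000: CF_t = 3.500000, DF = 0.866808, PV = 3.033830
  t = 3.0000: CF_t = 3.500000, DF = 0.842379, PV = 2.948328
  t = 3.5000: CF_t = 3.500000, DF = 0.818639, PV = 2.865236
  t = 4.0000: CF_t = 3.500000, DF = 0.795567, PV = 2.784486
  t = 4.5000: CF_t = 3.500000, DF = 0.773146, PV = 2.706012
  t = 5.0000: CF_t = 3.500000, DF = 0.751357, PV = 2.629749
  t = 5.5000: CF_t = 3.500000, DF = 0.730182, PV = 2.555636
  t = 6.0000: CF_t = 3.500000, DF = 0.709603, PV = 2.483611
  t = 6.5000: CF_t = 3.500000, DF = 0.689605, PV = 2.413616
  t = 7.0000: CF_t = 103.500000, DF = 0.670170, PV = 69.362558
Price P = sum_t PV_t = 106.824076
First compute Macaulay numerator sum_t t * PV_t:
  t * PV_t at t = 0.5000: 1.700680
  t * PV_t at t = 1.0000: 3.305501
  t * PV_t at t = 1.5000: 4.818515
  t * PV_t at t = 2.0000: 6.243621
  t * PV_t at t = 2.5000: 7.584574
  t * PV_t at t = 3.0000: 8.844984
  t * PV_t at t = 3.5000: 10.028327
  t * PV_t at t = 4.0000: 11.137944
  t * PV_t at t = 4.5000: 12.177053
  t * PV_t at t = 5.0000: 13.148745
  t * PV_t at t = 5.5000: 14.055996
  t * PV_t at t = 6.0000: 14.901665
  t * PV_t at t = 6.5000: 15.688504
  t * PV_t at t = 7.0000: 485.537908
Macaulay duration D = 609.174016 / 106.824076 = 5.702591
Modified duration = D / (1 + y/m) = 5.702591 / (1 + 0.029000) = 5.541877


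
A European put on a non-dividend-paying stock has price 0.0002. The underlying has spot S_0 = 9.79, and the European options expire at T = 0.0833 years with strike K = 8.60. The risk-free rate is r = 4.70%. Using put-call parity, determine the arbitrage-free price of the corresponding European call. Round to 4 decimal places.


Answer: Call price = 1.2238

Derivation:
Put-call parity: C - P = S_0 * exp(-qT) - K * exp(-rT).
S_0 * exp(-qT) = 9.7900 * 1.00000000 = 9.79000000
K * exp(-rT) = 8.6000 * 0.99609255 = 8.56639596
C = P + S*exp(-qT) - K*exp(-rT)
C = 0.0002 + 9.79000000 - 8.56639596 = 1.2238


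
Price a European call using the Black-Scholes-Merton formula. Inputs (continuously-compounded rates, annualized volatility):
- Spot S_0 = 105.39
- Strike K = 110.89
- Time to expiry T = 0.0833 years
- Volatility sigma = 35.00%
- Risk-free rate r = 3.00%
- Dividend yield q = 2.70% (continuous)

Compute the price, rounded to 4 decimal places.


d1 = (ln(S/K) + (r - q + 0.5*sigma^2) * T) / (sigma * sqrt(T)) = -0.45061079
d2 = d1 - sigma * sqrt(T) = -0.55162688
exp(-rT) = 0.99750412; exp(-qT) = 0.99775343
C = S_0 * exp(-qT) * N(d1) - K * exp(-rT) * N(d2)
N(d1) = 0.32613504; N(d2) = 0.29060201
C = 105.3900 * 0.99775343 * 0.32613504 - 110.8900 * 0.99750412 * 0.29060201 = 2.1497

Answer: Price = 2.1497


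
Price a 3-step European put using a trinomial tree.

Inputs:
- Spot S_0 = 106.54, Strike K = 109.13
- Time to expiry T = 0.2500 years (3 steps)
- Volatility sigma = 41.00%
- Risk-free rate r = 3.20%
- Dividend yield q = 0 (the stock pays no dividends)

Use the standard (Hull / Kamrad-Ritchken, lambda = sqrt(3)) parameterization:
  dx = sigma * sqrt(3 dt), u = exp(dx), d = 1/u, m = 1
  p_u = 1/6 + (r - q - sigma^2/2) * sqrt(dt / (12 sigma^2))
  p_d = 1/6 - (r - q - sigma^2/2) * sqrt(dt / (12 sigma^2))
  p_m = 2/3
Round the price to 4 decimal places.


dt = T/N = 0.083333; dx = sigma*sqrt(3*dt) = 0.205000
u = exp(dx) = 1.227525; d = 1/u = 0.814647
p_u = 0.156087, p_m = 0.666667, p_d = 0.177246
Discount per step: exp(-r*dt) = 0.997337
Stock lattice S(k, j) with j the centered position index:
  k=0: S(0,+0) = 106.5400
  k=1: S(1,-1) = 86.7925; S(1,+0) = 106.5400; S(1,+1) = 130.7805
  k=2: S(2,-2) = 70.7053; S(2,-1) = 86.7925; S(2,+0) = 106.5400; S(2,+1) = 130.7805; S(2,+2) = 160.5364
  k=3: S(3,-3) = 57.5999; S(3,-2) = 70.7053; S(3,-1) = 86.7925; S(3,+0) = 106.5400; S(3,+1) = 130.7805; S(3,+2) = 160.5364; S(3,+3) = 197.0624
Terminal payoffs V(N, j) = max(K - S_T, 0):
  V(3,-3) = 51.530119; V(3,-2) = 38.424702; V(3,-1) = 22.337475; V(3,+0) = 2.590000; V(3,+1) = 0.000000; V(3,+2) = 0.000000; V(3,+3) = 0.000000
Backward induction: V(k, j) = exp(-r*dt) * [p_u * V(k+1, j+1) + p_m * V(k+1, j) + p_d * V(k+1, j-1)]
  V(2,-2) = exp(-r*dt) * [p_u*22.337475 + p_m*38.424702 + p_d*51.530119] = 38.134742
  V(2,-1) = exp(-r*dt) * [p_u*2.590000 + p_m*22.337475 + p_d*38.424702] = 22.047666
  V(2,+0) = exp(-r*dt) * [p_u*0.000000 + p_m*2.590000 + p_d*22.337475] = 5.670751
  V(2,+1) = exp(-r*dt) * [p_u*0.000000 + p_m*0.000000 + p_d*2.590000] = 0.457844
  V(2,+2) = exp(-r*dt) * [p_u*0.000000 + p_m*0.000000 + p_d*0.000000] = 0.000000
  V(1,-1) = exp(-r*dt) * [p_u*5.670751 + p_m*22.047666 + p_d*38.134742] = 22.283304
  V(1,+0) = exp(-r*dt) * [p_u*0.457844 + p_m*5.670751 + p_d*22.047666] = 7.739158
  V(1,+1) = exp(-r*dt) * [p_u*0.000000 + p_m*0.457844 + p_d*5.670751] = 1.306858
  V(0,+0) = exp(-r*dt) * [p_u*1.306858 + p_m*7.739158 + p_d*22.283304] = 9.288246

Answer: Price = V(0,0) = 9.2882


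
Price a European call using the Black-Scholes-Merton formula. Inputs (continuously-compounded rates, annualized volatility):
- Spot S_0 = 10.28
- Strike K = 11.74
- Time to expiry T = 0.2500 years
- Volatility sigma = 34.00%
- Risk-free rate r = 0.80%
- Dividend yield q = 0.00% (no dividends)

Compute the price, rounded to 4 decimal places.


d1 = (ln(S/K) + (r - q + 0.5*sigma^2) * T) / (sigma * sqrt(T)) = -0.68442091
d2 = d1 - sigma * sqrt(T) = -0.85442091
exp(-rT) = 0.99800200; exp(-qT) = 1.00000000
C = S_0 * exp(-qT) * N(d1) - K * exp(-rT) * N(d2)
N(d1) = 0.24685471; N(d2) = 0.19643591
C = 10.2800 * 1.00000000 * 0.24685471 - 11.7400 * 0.99800200 * 0.19643591 = 0.2361

Answer: Price = 0.2361


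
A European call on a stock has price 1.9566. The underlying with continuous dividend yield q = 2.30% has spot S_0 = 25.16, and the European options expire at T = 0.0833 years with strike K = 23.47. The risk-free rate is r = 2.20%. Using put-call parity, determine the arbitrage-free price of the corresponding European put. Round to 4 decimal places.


Answer: Put price = 0.2718

Derivation:
Put-call parity: C - P = S_0 * exp(-qT) - K * exp(-rT).
S_0 * exp(-qT) = 25.1600 * 0.99808593 = 25.11184210
K * exp(-rT) = 23.4700 * 0.99816908 = 23.42702827
P = C - S*exp(-qT) + K*exp(-rT)
P = 1.9566 - 25.11184210 + 23.42702827 = 0.2718


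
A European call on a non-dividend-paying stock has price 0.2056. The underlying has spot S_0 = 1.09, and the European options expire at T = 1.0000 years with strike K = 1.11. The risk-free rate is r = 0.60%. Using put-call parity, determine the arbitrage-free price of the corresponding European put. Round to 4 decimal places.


Put-call parity: C - P = S_0 * exp(-qT) - K * exp(-rT).
S_0 * exp(-qT) = 1.0900 * 1.00000000 = 1.09000000
K * exp(-rT) = 1.1100 * 0.99401796 = 1.10335994
P = C - S*exp(-qT) + K*exp(-rT)
P = 0.2056 - 1.09000000 + 1.10335994 = 0.2190

Answer: Put price = 0.2190


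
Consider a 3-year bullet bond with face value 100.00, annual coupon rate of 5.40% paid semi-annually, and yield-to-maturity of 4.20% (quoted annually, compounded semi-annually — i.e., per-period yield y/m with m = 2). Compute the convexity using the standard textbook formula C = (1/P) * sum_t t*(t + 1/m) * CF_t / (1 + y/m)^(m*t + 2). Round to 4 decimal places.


Answer: Convexity = 9.2395

Derivation:
Coupon per period c = face * coupon_rate / m = 2.700000
Periods per year m = 2; per-period yield y/m = 0.021000
Number of cashflows N = 6
Cashflows (t years, CF_t, discount factor 1/(1+y/m)^(m*t), PV):
  t = 0.5000: CF_t = 2.700000, DF = 0.979432, PV = 2.644466
  t = 1.0000: CF_t = 2.700000, DF = 0.959287, PV = 2.590075
  t = 1.5000: CF_t = 2.700000, DF = 0.939556, PV = 2.536802
  t = 2.0000: CF_t = 2.700000, DF = 0.920231, PV = 2.484625
  t = 2.5000: CF_t = 2.700000, DF = 0.901304, PV = 2.433521
  t = 3.0000: CF_t = 102.700000, DF = 0.882766, PV = 90.660058
Price P = sum_t PV_t = 103.349546
Convexity numerator sum_t t*(t + 1/m) * CF_t / (1+y/m)^(m*t + 2):
  t = 0.5000: term = 1.268401
  t = 1.0000: term = 3.726937
  t = 1.5000: term = 7.300562
  t = 2.0000: term = 11.917340
  t = 2.5000: term = 17.508334
  t = 3.0000: term = 913.174564
Convexity = (1/P) * sum = 954.896138 / 103.349546 = 9.239481
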